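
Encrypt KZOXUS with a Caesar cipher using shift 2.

MBQZWU

K(10): 10+2=12 → M
Z(25): 25+2=27≡1 → B
O(14): 14+2=16 → Q
X(23): 23+2=25 → Z
U(20): 20+2=22 → W
S(18): 18+2=20 → U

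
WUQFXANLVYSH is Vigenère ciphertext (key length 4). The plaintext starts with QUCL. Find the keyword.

Subtract each crib letter from the matching ciphertext letter (mod 26):
W(22)−Q(16)=6 → G
U(20)−U(20)=0 → A
Q(16)−C(2)=14 → O
F(5)−L(11)=-6≡20 → U

GAOU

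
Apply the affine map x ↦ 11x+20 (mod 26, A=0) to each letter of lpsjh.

ldkpt

l(11): 11·11+20=141≡11 → l
p(15): 11·15+20=185≡3 → d
s(18): 11·18+20=218≡10 → k
j(9): 11·9+20=119≡15 → p
h(7): 11·7+20=97≡19 → t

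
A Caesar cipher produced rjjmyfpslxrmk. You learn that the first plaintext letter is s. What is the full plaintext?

skknzgqtmysnl

From the crib: r(17)−s(18)=-1≡25, so the shift is 25.
Subtract 25 from each ciphertext letter:
r(17): 17−25=-8≡18 → s
j(9): 9−25=-16≡10 → k
j(9): 9−25=-16≡10 → k
m(12): 12−25=-13≡13 → n
y(24): 24−25=-1≡25 → z
f(5): 5−25=-20≡6 → g
p(15): 15−25=-10≡16 → q
s(18): 18−25=-7≡19 → t
l(11): 11−25=-14≡12 → m
x(23): 23−25=-2≡24 → y
r(17): 17−25=-8≡18 → s
m(12): 12−25=-13≡13 → n
k(10): 10−25=-15≡11 → l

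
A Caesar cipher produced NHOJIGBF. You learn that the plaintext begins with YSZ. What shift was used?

From the crib: N(13)−Y(24)=-11≡15, so the shift is 15.

15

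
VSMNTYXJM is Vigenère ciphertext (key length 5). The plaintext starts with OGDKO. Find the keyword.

Subtract each crib letter from the matching ciphertext letter (mod 26):
V(21)−O(14)=7 → H
S(18)−G(6)=12 → M
M(12)−D(3)=9 → J
N(13)−K(10)=3 → D
T(19)−O(14)=5 → F

HMJDF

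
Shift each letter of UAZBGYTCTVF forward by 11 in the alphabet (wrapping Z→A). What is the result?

U(20): 20+11=31≡5 → F
A(0): 0+11=11 → L
Z(25): 25+11=36≡10 → K
B(1): 1+11=12 → M
G(6): 6+11=17 → R
Y(24): 24+11=35≡9 → J
T(19): 19+11=30≡4 → E
C(2): 2+11=13 → N
T(19): 19+11=30≡4 → E
V(21): 21+11=32≡6 → G
F(5): 5+11=16 → Q

FLKMRJENEGQ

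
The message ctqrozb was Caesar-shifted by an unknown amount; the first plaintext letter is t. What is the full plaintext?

tkhifqs

From the crib: c(2)−t(19)=-17≡9, so the shift is 9.
Subtract 9 from each ciphertext letter:
c(2): 2−9=-7≡19 → t
t(19): 19−9=10 → k
q(16): 16−9=7 → h
r(17): 17−9=8 → i
o(14): 14−9=5 → f
z(25): 25−9=16 → q
b(1): 1−9=-8≡18 → s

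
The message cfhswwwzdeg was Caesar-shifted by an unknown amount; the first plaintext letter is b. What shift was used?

1

From the crib: c(2)−b(1)=1, so the shift is 1.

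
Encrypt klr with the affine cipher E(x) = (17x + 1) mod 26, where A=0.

k(10): 17·10+1=171≡15 → p
l(11): 17·11+1=188≡6 → g
r(17): 17·17+1=290≡4 → e

pge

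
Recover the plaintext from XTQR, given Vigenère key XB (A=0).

Repeat the key across the ciphertext: XBXB
X(23)−X(23): 0 → A
T(19)−B(1): 18 → S
Q(16)−X(23): -7≡19 → T
R(17)−B(1): 16 → Q

ASTQ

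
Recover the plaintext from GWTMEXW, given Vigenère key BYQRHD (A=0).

FYDVXUV

Repeat the key across the ciphertext: BYQRHDB
G(6)−B(1): 5 → F
W(22)−Y(24): -2≡24 → Y
T(19)−Q(16): 3 → D
M(12)−R(17): -5≡21 → V
E(4)−H(7): -3≡23 → X
X(23)−D(3): 20 → U
W(22)−B(1): 21 → V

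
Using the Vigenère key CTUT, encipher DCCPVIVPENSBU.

Repeat the key across the message: CTUTCTUTCTUTC
D(3)+C(2): 5 → F
C(2)+T(19): 21 → V
C(2)+U(20): 22 → W
P(15)+T(19): 34≡8 → I
V(21)+C(2): 23 → X
I(8)+T(19): 27≡1 → B
V(21)+U(20): 41≡15 → P
P(15)+T(19): 34≡8 → I
E(4)+C(2): 6 → G
N(13)+T(19): 32≡6 → G
S(18)+U(20): 38≡12 → M
B(1)+T(19): 20 → U
U(20)+C(2): 22 → W

FVWIXBPIGGMUW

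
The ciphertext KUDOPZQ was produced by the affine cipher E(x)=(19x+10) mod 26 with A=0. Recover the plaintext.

The inverse of 19 mod 26 is 11, since 19·11=209≡1. Apply D(y)=11·(y−10) mod 26:
K(10): 11·(10−10)=0 → A
U(20): 11·(20−10)=110≡6 → G
D(3): 11·(3−10)=-77≡1 → B
O(14): 11·(14−10)=44≡18 → S
P(15): 11·(15−10)=55≡3 → D
Z(25): 11·(25−10)=165≡9 → J
Q(16): 11·(16−10)=66≡14 → O

AGBSDJO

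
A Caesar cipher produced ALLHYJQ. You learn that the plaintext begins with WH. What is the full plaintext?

From the crib: A(0)−W(22)=-22≡4, so the shift is 4.
Subtract 4 from each ciphertext letter:
A(0): 0−4=-4≡22 → W
L(11): 11−4=7 → H
L(11): 11−4=7 → H
H(7): 7−4=3 → D
Y(24): 24−4=20 → U
J(9): 9−4=5 → F
Q(16): 16−4=12 → M

WHHDUFM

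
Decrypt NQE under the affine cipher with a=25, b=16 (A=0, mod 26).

The inverse of 25 mod 26 is 25, since 25·25=625≡1. Apply D(y)=25·(y−16) mod 26:
N(13): 25·(13−16)=-75≡3 → D
Q(16): 25·(16−16)=0 → A
E(4): 25·(4−16)=-300≡12 → M

DAM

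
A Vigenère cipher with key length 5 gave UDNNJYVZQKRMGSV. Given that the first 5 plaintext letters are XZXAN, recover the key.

Subtract each crib letter from the matching ciphertext letter (mod 26):
U(20)−X(23)=-3≡23 → X
D(3)−Z(25)=-22≡4 → E
N(13)−X(23)=-10≡16 → Q
N(13)−A(0)=13 → N
J(9)−N(13)=-4≡22 → W

XEQNW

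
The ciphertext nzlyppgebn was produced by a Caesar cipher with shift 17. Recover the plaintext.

n(13): 13−17=-4≡22 → w
z(25): 25−17=8 → i
l(11): 11−17=-6≡20 → u
y(24): 24−17=7 → h
p(15): 15−17=-2≡24 → y
p(15): 15−17=-2≡24 → y
g(6): 6−17=-11≡15 → p
e(4): 4−17=-13≡13 → n
b(1): 1−17=-16≡10 → k
n(13): 13−17=-4≡22 → w

wiuhyypnkw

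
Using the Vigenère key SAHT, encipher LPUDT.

DPBWL

Repeat the key across the message: SAHTS
L(11)+S(18): 29≡3 → D
P(15)+A(0): 15 → P
U(20)+H(7): 27≡1 → B
D(3)+T(19): 22 → W
T(19)+S(18): 37≡11 → L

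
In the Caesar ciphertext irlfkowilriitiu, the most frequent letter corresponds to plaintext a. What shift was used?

8

The most frequent ciphertext letter is i (appears 5 times).
i is position 8; a is position 0.
Shift = 8.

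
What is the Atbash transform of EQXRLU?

VJCIOF

E(4) → V(21)
Q(16) → J(9)
X(23) → C(2)
R(17) → I(8)
L(11) → O(14)
U(20) → F(5)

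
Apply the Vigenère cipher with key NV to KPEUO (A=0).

XKRPB

Repeat the key across the message: NVNVN
K(10)+N(13): 23 → X
P(15)+V(21): 36≡10 → K
E(4)+N(13): 17 → R
U(20)+V(21): 41≡15 → P
O(14)+N(13): 27≡1 → B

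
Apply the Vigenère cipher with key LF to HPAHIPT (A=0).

SULMTUE

Repeat the key across the message: LFLFLFL
H(7)+L(11): 18 → S
P(15)+F(5): 20 → U
A(0)+L(11): 11 → L
H(7)+F(5): 12 → M
I(8)+L(11): 19 → T
P(15)+F(5): 20 → U
T(19)+L(11): 30≡4 → E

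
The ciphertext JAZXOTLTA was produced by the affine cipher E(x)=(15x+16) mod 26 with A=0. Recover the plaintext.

The inverse of 15 mod 26 is 7, since 15·7=105≡1. Apply D(y)=7·(y−16) mod 26:
J(9): 7·(9−16)=-49≡3 → D
A(0): 7·(0−16)=-112≡18 → S
Z(25): 7·(25−16)=63≡11 → L
X(23): 7·(23−16)=49≡23 → X
O(14): 7·(14−16)=-14≡12 → M
T(19): 7·(19−16)=21 → V
L(11): 7·(11−16)=-35≡17 → R
T(19): 7·(19−16)=21 → V
A(0): 7·(0−16)=-112≡18 → S

DSLXMVRVS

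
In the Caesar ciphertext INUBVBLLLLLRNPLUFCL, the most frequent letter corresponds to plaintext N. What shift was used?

24

The most frequent ciphertext letter is L (appears 7 times).
L is position 11; N is position 13.
Shift = -2≡24.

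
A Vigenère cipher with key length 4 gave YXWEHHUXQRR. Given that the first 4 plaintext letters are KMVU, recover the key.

OLBK

Subtract each crib letter from the matching ciphertext letter (mod 26):
Y(24)−K(10)=14 → O
X(23)−M(12)=11 → L
W(22)−V(21)=1 → B
E(4)−U(20)=-16≡10 → K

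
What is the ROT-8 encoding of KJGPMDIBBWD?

K(10): 10+8=18 → S
J(9): 9+8=17 → R
G(6): 6+8=14 → O
P(15): 15+8=23 → X
M(12): 12+8=20 → U
D(3): 3+8=11 → L
I(8): 8+8=16 → Q
B(1): 1+8=9 → J
B(1): 1+8=9 → J
W(22): 22+8=30≡4 → E
D(3): 3+8=11 → L

SROXULQJJEL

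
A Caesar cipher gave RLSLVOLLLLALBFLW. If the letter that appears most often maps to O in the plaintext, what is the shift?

The most frequent ciphertext letter is L (appears 8 times).
L is position 11; O is position 14.
Shift = -3≡23.

23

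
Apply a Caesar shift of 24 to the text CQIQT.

AOGOR

C(2): 2+24=26≡0 → A
Q(16): 16+24=40≡14 → O
I(8): 8+24=32≡6 → G
Q(16): 16+24=40≡14 → O
T(19): 19+24=43≡17 → R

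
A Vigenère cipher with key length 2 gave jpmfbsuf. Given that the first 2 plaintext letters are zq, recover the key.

Subtract each crib letter from the matching ciphertext letter (mod 26):
j(9)−z(25)=-16≡10 → k
p(15)−q(16)=-1≡25 → z

kz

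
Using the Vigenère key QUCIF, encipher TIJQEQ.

Repeat the key across the message: QUCIFQ
T(19)+Q(16): 35≡9 → J
I(8)+U(20): 28≡2 → C
J(9)+C(2): 11 → L
Q(16)+I(8): 24 → Y
E(4)+F(5): 9 → J
Q(16)+Q(16): 32≡6 → G

JCLYJG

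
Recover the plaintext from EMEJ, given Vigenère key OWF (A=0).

QQZV

Repeat the key across the ciphertext: OWFO
E(4)−O(14): -10≡16 → Q
M(12)−W(22): -10≡16 → Q
E(4)−F(5): -1≡25 → Z
J(9)−O(14): -5≡21 → V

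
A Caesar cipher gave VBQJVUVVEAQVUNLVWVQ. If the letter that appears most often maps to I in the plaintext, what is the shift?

The most frequent ciphertext letter is V (appears 7 times).
V is position 21; I is position 8.
Shift = 13.

13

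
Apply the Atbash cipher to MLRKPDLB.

NOIPKWOY

M(12) → N(13)
L(11) → O(14)
R(17) → I(8)
K(10) → P(15)
P(15) → K(10)
D(3) → W(22)
L(11) → O(14)
B(1) → Y(24)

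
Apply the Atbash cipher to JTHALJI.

J(9) → Q(16)
T(19) → G(6)
H(7) → S(18)
A(0) → Z(25)
L(11) → O(14)
J(9) → Q(16)
I(8) → R(17)

QGSZOQR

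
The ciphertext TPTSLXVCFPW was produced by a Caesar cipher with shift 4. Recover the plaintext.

T(19): 19−4=15 → P
P(15): 15−4=11 → L
T(19): 19−4=15 → P
S(18): 18−4=14 → O
L(11): 11−4=7 → H
X(23): 23−4=19 → T
V(21): 21−4=17 → R
C(2): 2−4=-2≡24 → Y
F(5): 5−4=1 → B
P(15): 15−4=11 → L
W(22): 22−4=18 → S

PLPOHTRYBLS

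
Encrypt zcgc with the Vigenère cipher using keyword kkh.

Repeat the key across the message: kkhk
z(25)+k(10): 35≡9 → j
c(2)+k(10): 12 → m
g(6)+h(7): 13 → n
c(2)+k(10): 12 → m

jmnm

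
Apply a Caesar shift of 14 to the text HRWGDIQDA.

H(7): 7+14=21 → V
R(17): 17+14=31≡5 → F
W(22): 22+14=36≡10 → K
G(6): 6+14=20 → U
D(3): 3+14=17 → R
I(8): 8+14=22 → W
Q(16): 16+14=30≡4 → E
D(3): 3+14=17 → R
A(0): 0+14=14 → O

VFKURWERO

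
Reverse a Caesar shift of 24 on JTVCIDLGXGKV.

LVXEKFNIZIMX

J(9): 9−24=-15≡11 → L
T(19): 19−24=-5≡21 → V
V(21): 21−24=-3≡23 → X
C(2): 2−24=-22≡4 → E
I(8): 8−24=-16≡10 → K
D(3): 3−24=-21≡5 → F
L(11): 11−24=-13≡13 → N
G(6): 6−24=-18≡8 → I
X(23): 23−24=-1≡25 → Z
G(6): 6−24=-18≡8 → I
K(10): 10−24=-14≡12 → M
V(21): 21−24=-3≡23 → X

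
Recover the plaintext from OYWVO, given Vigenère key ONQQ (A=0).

Repeat the key across the ciphertext: ONQQO
O(14)−O(14): 0 → A
Y(24)−N(13): 11 → L
W(22)−Q(16): 6 → G
V(21)−Q(16): 5 → F
O(14)−O(14): 0 → A

ALGFA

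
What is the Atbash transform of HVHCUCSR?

SESXFXHI

H(7) → S(18)
V(21) → E(4)
H(7) → S(18)
C(2) → X(23)
U(20) → F(5)
C(2) → X(23)
S(18) → H(7)
R(17) → I(8)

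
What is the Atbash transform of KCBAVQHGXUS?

PXYZEJSTCFH

K(10) → P(15)
C(2) → X(23)
B(1) → Y(24)
A(0) → Z(25)
V(21) → E(4)
Q(16) → J(9)
H(7) → S(18)
G(6) → T(19)
X(23) → C(2)
U(20) → F(5)
S(18) → H(7)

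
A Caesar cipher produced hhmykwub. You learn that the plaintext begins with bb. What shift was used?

From the crib: h(7)−b(1)=6, so the shift is 6.

6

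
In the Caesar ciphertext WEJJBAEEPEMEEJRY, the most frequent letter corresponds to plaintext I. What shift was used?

The most frequent ciphertext letter is E (appears 6 times).
E is position 4; I is position 8.
Shift = -4≡22.

22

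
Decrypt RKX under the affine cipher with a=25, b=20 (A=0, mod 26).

DKX

The inverse of 25 mod 26 is 25, since 25·25=625≡1. Apply D(y)=25·(y−20) mod 26:
R(17): 25·(17−20)=-75≡3 → D
K(10): 25·(10−20)=-250≡10 → K
X(23): 25·(23−20)=75≡23 → X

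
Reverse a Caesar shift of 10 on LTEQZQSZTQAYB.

L(11): 11−10=1 → B
T(19): 19−10=9 → J
E(4): 4−10=-6≡20 → U
Q(16): 16−10=6 → G
Z(25): 25−10=15 → P
Q(16): 16−10=6 → G
S(18): 18−10=8 → I
Z(25): 25−10=15 → P
T(19): 19−10=9 → J
Q(16): 16−10=6 → G
A(0): 0−10=-10≡16 → Q
Y(24): 24−10=14 → O
B(1): 1−10=-9≡17 → R

BJUGPGIPJGQOR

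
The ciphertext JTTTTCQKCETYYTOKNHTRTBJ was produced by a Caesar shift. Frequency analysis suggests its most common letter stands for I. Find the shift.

The most frequent ciphertext letter is T (appears 8 times).
T is position 19; I is position 8.
Shift = 11.

11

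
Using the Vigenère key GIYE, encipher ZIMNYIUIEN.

FQKREQSMKV

Repeat the key across the message: GIYEGIYEGI
Z(25)+G(6): 31≡5 → F
I(8)+I(8): 16 → Q
M(12)+Y(24): 36≡10 → K
N(13)+E(4): 17 → R
Y(24)+G(6): 30≡4 → E
I(8)+I(8): 16 → Q
U(20)+Y(24): 44≡18 → S
I(8)+E(4): 12 → M
E(4)+G(6): 10 → K
N(13)+I(8): 21 → V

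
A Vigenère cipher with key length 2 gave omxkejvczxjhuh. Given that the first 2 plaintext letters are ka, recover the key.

em

Subtract each crib letter from the matching ciphertext letter (mod 26):
o(14)−k(10)=4 → e
m(12)−a(0)=12 → m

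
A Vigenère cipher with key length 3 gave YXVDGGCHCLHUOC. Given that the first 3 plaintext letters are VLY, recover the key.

Subtract each crib letter from the matching ciphertext letter (mod 26):
Y(24)−V(21)=3 → D
X(23)−L(11)=12 → M
V(21)−Y(24)=-3≡23 → X

DMX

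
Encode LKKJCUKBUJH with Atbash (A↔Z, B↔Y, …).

OPPQXFPYFQS

L(11) → O(14)
K(10) → P(15)
K(10) → P(15)
J(9) → Q(16)
C(2) → X(23)
U(20) → F(5)
K(10) → P(15)
B(1) → Y(24)
U(20) → F(5)
J(9) → Q(16)
H(7) → S(18)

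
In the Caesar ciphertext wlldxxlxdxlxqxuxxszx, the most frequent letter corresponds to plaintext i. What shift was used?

The most frequent ciphertext letter is x (appears 9 times).
x is position 23; i is position 8.
Shift = 15.

15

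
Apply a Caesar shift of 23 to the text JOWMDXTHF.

GLTJAUQEC

J(9): 9+23=32≡6 → G
O(14): 14+23=37≡11 → L
W(22): 22+23=45≡19 → T
M(12): 12+23=35≡9 → J
D(3): 3+23=26≡0 → A
X(23): 23+23=46≡20 → U
T(19): 19+23=42≡16 → Q
H(7): 7+23=30≡4 → E
F(5): 5+23=28≡2 → C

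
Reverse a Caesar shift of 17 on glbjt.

g(6): 6−17=-11≡15 → p
l(11): 11−17=-6≡20 → u
b(1): 1−17=-16≡10 → k
j(9): 9−17=-8≡18 → s
t(19): 19−17=2 → c

puksc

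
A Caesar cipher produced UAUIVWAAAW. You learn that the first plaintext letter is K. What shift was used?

10

From the crib: U(20)−K(10)=10, so the shift is 10.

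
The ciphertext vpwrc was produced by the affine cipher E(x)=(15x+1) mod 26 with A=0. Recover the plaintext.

kurih

The inverse of 15 mod 26 is 7, since 15·7=105≡1. Apply D(y)=7·(y−1) mod 26:
v(21): 7·(21−1)=140≡10 → k
p(15): 7·(15−1)=98≡20 → u
w(22): 7·(22−1)=147≡17 → r
r(17): 7·(17−1)=112≡8 → i
c(2): 7·(2−1)=7 → h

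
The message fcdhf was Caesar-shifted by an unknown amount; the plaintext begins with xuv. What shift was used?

From the crib: f(5)−x(23)=-18≡8, so the shift is 8.

8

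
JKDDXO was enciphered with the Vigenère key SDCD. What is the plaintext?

RHBAFL

Repeat the key across the ciphertext: SDCDSD
J(9)−S(18): -9≡17 → R
K(10)−D(3): 7 → H
D(3)−C(2): 1 → B
D(3)−D(3): 0 → A
X(23)−S(18): 5 → F
O(14)−D(3): 11 → L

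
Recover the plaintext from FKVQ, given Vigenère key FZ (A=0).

ALQR

Repeat the key across the ciphertext: FZFZ
F(5)−F(5): 0 → A
K(10)−Z(25): -15≡11 → L
V(21)−F(5): 16 → Q
Q(16)−Z(25): -9≡17 → R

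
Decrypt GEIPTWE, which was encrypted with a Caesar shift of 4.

CAELPSA

G(6): 6−4=2 → C
E(4): 4−4=0 → A
I(8): 8−4=4 → E
P(15): 15−4=11 → L
T(19): 19−4=15 → P
W(22): 22−4=18 → S
E(4): 4−4=0 → A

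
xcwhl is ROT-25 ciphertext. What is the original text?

ydxim

x(23): 23−25=-2≡24 → y
c(2): 2−25=-23≡3 → d
w(22): 22−25=-3≡23 → x
h(7): 7−25=-18≡8 → i
l(11): 11−25=-14≡12 → m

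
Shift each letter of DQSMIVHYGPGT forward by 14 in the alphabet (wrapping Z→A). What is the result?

REGAWJVMUDUH

D(3): 3+14=17 → R
Q(16): 16+14=30≡4 → E
S(18): 18+14=32≡6 → G
M(12): 12+14=26≡0 → A
I(8): 8+14=22 → W
V(21): 21+14=35≡9 → J
H(7): 7+14=21 → V
Y(24): 24+14=38≡12 → M
G(6): 6+14=20 → U
P(15): 15+14=29≡3 → D
G(6): 6+14=20 → U
T(19): 19+14=33≡7 → H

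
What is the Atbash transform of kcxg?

k(10) → p(15)
c(2) → x(23)
x(23) → c(2)
g(6) → t(19)

pxct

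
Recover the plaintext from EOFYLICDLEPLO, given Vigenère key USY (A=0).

KWHETKILNKXNU

Repeat the key across the ciphertext: USYUSYUSYUSYU
E(4)−U(20): -16≡10 → K
O(14)−S(18): -4≡22 → W
F(5)−Y(24): -19≡7 → H
Y(24)−U(20): 4 → E
L(11)−S(18): -7≡19 → T
I(8)−Y(24): -16≡10 → K
C(2)−U(20): -18≡8 → I
D(3)−S(18): -15≡11 → L
L(11)−Y(24): -13≡13 → N
E(4)−U(20): -16≡10 → K
P(15)−S(18): -3≡23 → X
L(11)−Y(24): -13≡13 → N
O(14)−U(20): -6≡20 → U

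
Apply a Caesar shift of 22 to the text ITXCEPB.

I(8): 8+22=30≡4 → E
T(19): 19+22=41≡15 → P
X(23): 23+22=45≡19 → T
C(2): 2+22=24 → Y
E(4): 4+22=26≡0 → A
P(15): 15+22=37≡11 → L
B(1): 1+22=23 → X

EPTYALX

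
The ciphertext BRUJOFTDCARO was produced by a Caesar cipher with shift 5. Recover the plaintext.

WMPEJAOYXVMJ

B(1): 1−5=-4≡22 → W
R(17): 17−5=12 → M
U(20): 20−5=15 → P
J(9): 9−5=4 → E
O(14): 14−5=9 → J
F(5): 5−5=0 → A
T(19): 19−5=14 → O
D(3): 3−5=-2≡24 → Y
C(2): 2−5=-3≡23 → X
A(0): 0−5=-5≡21 → V
R(17): 17−5=12 → M
O(14): 14−5=9 → J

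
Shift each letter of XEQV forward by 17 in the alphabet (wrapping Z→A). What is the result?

OVHM

X(23): 23+17=40≡14 → O
E(4): 4+17=21 → V
Q(16): 16+17=33≡7 → H
V(21): 21+17=38≡12 → M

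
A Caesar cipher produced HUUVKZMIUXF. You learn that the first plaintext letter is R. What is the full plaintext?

REEFUJWSEHP

From the crib: H(7)−R(17)=-10≡16, so the shift is 16.
Subtract 16 from each ciphertext letter:
H(7): 7−16=-9≡17 → R
U(20): 20−16=4 → E
U(20): 20−16=4 → E
V(21): 21−16=5 → F
K(10): 10−16=-6≡20 → U
Z(25): 25−16=9 → J
M(12): 12−16=-4≡22 → W
I(8): 8−16=-8≡18 → S
U(20): 20−16=4 → E
X(23): 23−16=7 → H
F(5): 5−16=-11≡15 → P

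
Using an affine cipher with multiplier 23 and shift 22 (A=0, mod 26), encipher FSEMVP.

HUKMLD

F(5): 23·5+22=137≡7 → H
S(18): 23·18+22=436≡20 → U
E(4): 23·4+22=114≡10 → K
M(12): 23·12+22=298≡12 → M
V(21): 23·21+22=505≡11 → L
P(15): 23·15+22=367≡3 → D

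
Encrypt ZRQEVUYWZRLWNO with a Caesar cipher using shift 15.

OGFTKJNLOGALCD

Z(25): 25+15=40≡14 → O
R(17): 17+15=32≡6 → G
Q(16): 16+15=31≡5 → F
E(4): 4+15=19 → T
V(21): 21+15=36≡10 → K
U(20): 20+15=35≡9 → J
Y(24): 24+15=39≡13 → N
W(22): 22+15=37≡11 → L
Z(25): 25+15=40≡14 → O
R(17): 17+15=32≡6 → G
L(11): 11+15=26≡0 → A
W(22): 22+15=37≡11 → L
N(13): 13+15=28≡2 → C
O(14): 14+15=29≡3 → D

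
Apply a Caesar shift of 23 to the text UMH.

U(20): 20+23=43≡17 → R
M(12): 12+23=35≡9 → J
H(7): 7+23=30≡4 → E

RJE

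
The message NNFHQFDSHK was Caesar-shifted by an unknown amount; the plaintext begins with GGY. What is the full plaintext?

From the crib: N(13)−G(6)=7, so the shift is 7.
Subtract 7 from each ciphertext letter:
N(13): 13−7=6 → G
N(13): 13−7=6 → G
F(5): 5−7=-2≡24 → Y
H(7): 7−7=0 → A
Q(16): 16−7=9 → J
F(5): 5−7=-2≡24 → Y
D(3): 3−7=-4≡22 → W
S(18): 18−7=11 → L
H(7): 7−7=0 → A
K(10): 10−7=3 → D

GGYAJYWLAD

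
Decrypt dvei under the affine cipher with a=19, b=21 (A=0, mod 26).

kavn

The inverse of 19 mod 26 is 11, since 19·11=209≡1. Apply D(y)=11·(y−21) mod 26:
d(3): 11·(3−21)=-198≡10 → k
v(21): 11·(21−21)=0 → a
e(4): 11·(4−21)=-187≡21 → v
i(8): 11·(8−21)=-143≡13 → n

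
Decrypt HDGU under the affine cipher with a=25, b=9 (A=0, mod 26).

The inverse of 25 mod 26 is 25, since 25·25=625≡1. Apply D(y)=25·(y−9) mod 26:
H(7): 25·(7−9)=-50≡2 → C
D(3): 25·(3−9)=-150≡6 → G
G(6): 25·(6−9)=-75≡3 → D
U(20): 25·(20−9)=275≡15 → P

CGDP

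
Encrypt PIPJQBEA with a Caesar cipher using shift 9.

P(15): 15+9=24 → Y
I(8): 8+9=17 → R
P(15): 15+9=24 → Y
J(9): 9+9=18 → S
Q(16): 16+9=25 → Z
B(1): 1+9=10 → K
E(4): 4+9=13 → N
A(0): 0+9=9 → J

YRYSZKNJ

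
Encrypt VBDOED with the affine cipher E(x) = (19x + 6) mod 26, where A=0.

PZLMEL

V(21): 19·21+6=405≡15 → P
B(1): 19·1+6=25 → Z
D(3): 19·3+6=63≡11 → L
O(14): 19·14+6=272≡12 → M
E(4): 19·4+6=82≡4 → E
D(3): 19·3+6=63≡11 → L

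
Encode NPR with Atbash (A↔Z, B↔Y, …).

MKI

N(13) → M(12)
P(15) → K(10)
R(17) → I(8)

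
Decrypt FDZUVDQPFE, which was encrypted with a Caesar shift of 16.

PNJEFNAZPO

F(5): 5−16=-11≡15 → P
D(3): 3−16=-13≡13 → N
Z(25): 25−16=9 → J
U(20): 20−16=4 → E
V(21): 21−16=5 → F
D(3): 3−16=-13≡13 → N
Q(16): 16−16=0 → A
P(15): 15−16=-1≡25 → Z
F(5): 5−16=-11≡15 → P
E(4): 4−16=-12≡14 → O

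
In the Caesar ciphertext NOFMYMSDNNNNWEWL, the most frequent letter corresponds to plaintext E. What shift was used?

The most frequent ciphertext letter is N (appears 5 times).
N is position 13; E is position 4.
Shift = 9.

9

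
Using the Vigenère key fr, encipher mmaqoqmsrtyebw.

rdfhthrjwkdvgn

Repeat the key across the message: frfrfrfrfrfrfr
m(12)+f(5): 17 → r
m(12)+r(17): 29≡3 → d
a(0)+f(5): 5 → f
q(16)+r(17): 33≡7 → h
o(14)+f(5): 19 → t
q(16)+r(17): 33≡7 → h
m(12)+f(5): 17 → r
s(18)+r(17): 35≡9 → j
r(17)+f(5): 22 → w
t(19)+r(17): 36≡10 → k
y(24)+f(5): 29≡3 → d
e(4)+r(17): 21 → v
b(1)+f(5): 6 → g
w(22)+r(17): 39≡13 → n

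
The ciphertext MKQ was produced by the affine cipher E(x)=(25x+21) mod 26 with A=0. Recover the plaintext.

The inverse of 25 mod 26 is 25, since 25·25=625≡1. Apply D(y)=25·(y−21) mod 26:
M(12): 25·(12−21)=-225≡9 → J
K(10): 25·(10−21)=-275≡11 → L
Q(16): 25·(16−21)=-125≡5 → F

JLF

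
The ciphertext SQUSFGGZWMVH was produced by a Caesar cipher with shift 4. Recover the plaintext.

S(18): 18−4=14 → O
Q(16): 16−4=12 → M
U(20): 20−4=16 → Q
S(18): 18−4=14 → O
F(5): 5−4=1 → B
G(6): 6−4=2 → C
G(6): 6−4=2 → C
Z(25): 25−4=21 → V
W(22): 22−4=18 → S
M(12): 12−4=8 → I
V(21): 21−4=17 → R
H(7): 7−4=3 → D

OMQOBCCVSIRD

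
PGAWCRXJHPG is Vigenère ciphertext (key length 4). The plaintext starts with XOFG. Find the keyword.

SSVQ

Subtract each crib letter from the matching ciphertext letter (mod 26):
P(15)−X(23)=-8≡18 → S
G(6)−O(14)=-8≡18 → S
A(0)−F(5)=-5≡21 → V
W(22)−G(6)=16 → Q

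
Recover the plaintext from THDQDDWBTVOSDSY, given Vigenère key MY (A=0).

Repeat the key across the ciphertext: MYMYMYMYMYMYMYM
T(19)−M(12): 7 → H
H(7)−Y(24): -17≡9 → J
D(3)−M(12): -9≡17 → R
Q(16)−Y(24): -8≡18 → S
D(3)−M(12): -9≡17 → R
D(3)−Y(24): -21≡5 → F
W(22)−M(12): 10 → K
B(1)−Y(24): -23≡3 → D
T(19)−M(12): 7 → H
V(21)−Y(24): -3≡23 → X
O(14)−M(12): 2 → C
S(18)−Y(24): -6≡20 → U
D(3)−M(12): -9≡17 → R
S(18)−Y(24): -6≡20 → U
Y(24)−M(12): 12 → M

HJRSRFKDHXCURUM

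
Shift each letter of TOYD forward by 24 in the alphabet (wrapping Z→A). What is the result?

T(19): 19+24=43≡17 → R
O(14): 14+24=38≡12 → M
Y(24): 24+24=48≡22 → W
D(3): 3+24=27≡1 → B

RMWB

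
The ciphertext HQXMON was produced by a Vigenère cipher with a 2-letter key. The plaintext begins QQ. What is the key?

RA

Subtract each crib letter from the matching ciphertext letter (mod 26):
H(7)−Q(16)=-9≡17 → R
Q(16)−Q(16)=0 → A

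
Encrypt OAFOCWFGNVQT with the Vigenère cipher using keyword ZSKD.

NSPRBOPJMNAW

Repeat the key across the message: ZSKDZSKDZSKD
O(14)+Z(25): 39≡13 → N
A(0)+S(18): 18 → S
F(5)+K(10): 15 → P
O(14)+D(3): 17 → R
C(2)+Z(25): 27≡1 → B
W(22)+S(18): 40≡14 → O
F(5)+K(10): 15 → P
G(6)+D(3): 9 → J
N(13)+Z(25): 38≡12 → M
V(21)+S(18): 39≡13 → N
Q(16)+K(10): 26≡0 → A
T(19)+D(3): 22 → W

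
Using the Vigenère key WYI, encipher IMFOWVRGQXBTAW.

EKNKUDNEYTZBWU

Repeat the key across the message: WYIWYIWYIWYIWY
I(8)+W(22): 30≡4 → E
M(12)+Y(24): 36≡10 → K
F(5)+I(8): 13 → N
O(14)+W(22): 36≡10 → K
W(22)+Y(24): 46≡20 → U
V(21)+I(8): 29≡3 → D
R(17)+W(22): 39≡13 → N
G(6)+Y(24): 30≡4 → E
Q(16)+I(8): 24 → Y
X(23)+W(22): 45≡19 → T
B(1)+Y(24): 25 → Z
T(19)+I(8): 27≡1 → B
A(0)+W(22): 22 → W
W(22)+Y(24): 46≡20 → U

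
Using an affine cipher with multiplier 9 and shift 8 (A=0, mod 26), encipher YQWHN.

Y(24): 9·24+8=224≡16 → Q
Q(16): 9·16+8=152≡22 → W
W(22): 9·22+8=206≡24 → Y
H(7): 9·7+8=71≡19 → T
N(13): 9·13+8=125≡21 → V

QWYTV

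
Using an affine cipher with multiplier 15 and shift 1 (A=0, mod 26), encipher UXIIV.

PIRRE

U(20): 15·20+1=301≡15 → P
X(23): 15·23+1=346≡8 → I
I(8): 15·8+1=121≡17 → R
I(8): 15·8+1=121≡17 → R
V(21): 15·21+1=316≡4 → E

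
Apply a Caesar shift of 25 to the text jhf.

j(9): 9+25=34≡8 → i
h(7): 7+25=32≡6 → g
f(5): 5+25=30≡4 → e

ige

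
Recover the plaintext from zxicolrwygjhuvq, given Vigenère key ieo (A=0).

Repeat the key across the ciphertext: ieoieoieoieoieo
z(25)−i(8): 17 → r
x(23)−e(4): 19 → t
i(8)−o(14): -6≡20 → u
c(2)−i(8): -6≡20 → u
o(14)−e(4): 10 → k
l(11)−o(14): -3≡23 → x
r(17)−i(8): 9 → j
w(22)−e(4): 18 → s
y(24)−o(14): 10 → k
g(6)−i(8): -2≡24 → y
j(9)−e(4): 5 → f
h(7)−o(14): -7≡19 → t
u(20)−i(8): 12 → m
v(21)−e(4): 17 → r
q(16)−o(14): 2 → c

rtuukxjskyftmrc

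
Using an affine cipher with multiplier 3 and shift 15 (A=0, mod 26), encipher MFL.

ZEW

M(12): 3·12+15=51≡25 → Z
F(5): 3·5+15=30≡4 → E
L(11): 3·11+15=48≡22 → W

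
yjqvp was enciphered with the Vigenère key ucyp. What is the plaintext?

ehsgv

Repeat the key across the ciphertext: ucypu
y(24)−u(20): 4 → e
j(9)−c(2): 7 → h
q(16)−y(24): -8≡18 → s
v(21)−p(15): 6 → g
p(15)−u(20): -5≡21 → v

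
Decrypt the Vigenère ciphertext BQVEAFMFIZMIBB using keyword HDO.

Repeat the key across the ciphertext: HDOHDOHDOHDOHD
B(1)−H(7): -6≡20 → U
Q(16)−D(3): 13 → N
V(21)−O(14): 7 → H
E(4)−H(7): -3≡23 → X
A(0)−D(3): -3≡23 → X
F(5)−O(14): -9≡17 → R
M(12)−H(7): 5 → F
F(5)−D(3): 2 → C
I(8)−O(14): -6≡20 → U
Z(25)−H(7): 18 → S
M(12)−D(3): 9 → J
I(8)−O(14): -6≡20 → U
B(1)−H(7): -6≡20 → U
B(1)−D(3): -2≡24 → Y

UNHXXRFCUSJUUY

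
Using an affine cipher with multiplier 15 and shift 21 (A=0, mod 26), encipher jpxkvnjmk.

j(9): 15·9+21=156≡0 → a
p(15): 15·15+21=246≡12 → m
x(23): 15·23+21=366≡2 → c
k(10): 15·10+21=171≡15 → p
v(21): 15·21+21=336≡24 → y
n(13): 15·13+21=216≡8 → i
j(9): 15·9+21=156≡0 → a
m(12): 15·12+21=201≡19 → t
k(10): 15·10+21=171≡15 → p

amcpyiatp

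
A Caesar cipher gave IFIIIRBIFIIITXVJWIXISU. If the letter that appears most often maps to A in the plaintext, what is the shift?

8

The most frequent ciphertext letter is I (appears 10 times).
I is position 8; A is position 0.
Shift = 8.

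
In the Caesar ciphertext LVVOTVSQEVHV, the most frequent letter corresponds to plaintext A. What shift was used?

21

The most frequent ciphertext letter is V (appears 5 times).
V is position 21; A is position 0.
Shift = 21.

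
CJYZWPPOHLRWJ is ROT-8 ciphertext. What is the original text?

C(2): 2−8=-6≡20 → U
J(9): 9−8=1 → B
Y(24): 24−8=16 → Q
Z(25): 25−8=17 → R
W(22): 22−8=14 → O
P(15): 15−8=7 → H
P(15): 15−8=7 → H
O(14): 14−8=6 → G
H(7): 7−8=-1≡25 → Z
L(11): 11−8=3 → D
R(17): 17−8=9 → J
W(22): 22−8=14 → O
J(9): 9−8=1 → B

UBQROHHGZDJOB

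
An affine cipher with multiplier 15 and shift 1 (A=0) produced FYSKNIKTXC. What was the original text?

The inverse of 15 mod 26 is 7, since 15·7=105≡1. Apply D(y)=7·(y−1) mod 26:
F(5): 7·(5−1)=28≡2 → C
Y(24): 7·(24−1)=161≡5 → F
S(18): 7·(18−1)=119≡15 → P
K(10): 7·(10−1)=63≡11 → L
N(13): 7·(13−1)=84≡6 → G
I(8): 7·(8−1)=49≡23 → X
K(10): 7·(10−1)=63≡11 → L
T(19): 7·(19−1)=126≡22 → W
X(23): 7·(23−1)=154≡24 → Y
C(2): 7·(2−1)=7 → H

CFPLGXLWYH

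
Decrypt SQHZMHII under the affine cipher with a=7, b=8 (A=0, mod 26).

UQLVILAA

The inverse of 7 mod 26 is 15, since 7·15=105≡1. Apply D(y)=15·(y−8) mod 26:
S(18): 15·(18−8)=150≡20 → U
Q(16): 15·(16−8)=120≡16 → Q
H(7): 15·(7−8)=-15≡11 → L
Z(25): 15·(25−8)=255≡21 → V
M(12): 15·(12−8)=60≡8 → I
H(7): 15·(7−8)=-15≡11 → L
I(8): 15·(8−8)=0 → A
I(8): 15·(8−8)=0 → A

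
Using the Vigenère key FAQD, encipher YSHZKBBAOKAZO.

DSXCPBRDTKQCT

Repeat the key across the message: FAQDFAQDFAQDF
Y(24)+F(5): 29≡3 → D
S(18)+A(0): 18 → S
H(7)+Q(16): 23 → X
Z(25)+D(3): 28≡2 → C
K(10)+F(5): 15 → P
B(1)+A(0): 1 → B
B(1)+Q(16): 17 → R
A(0)+D(3): 3 → D
O(14)+F(5): 19 → T
K(10)+A(0): 10 → K
A(0)+Q(16): 16 → Q
Z(25)+D(3): 28≡2 → C
O(14)+F(5): 19 → T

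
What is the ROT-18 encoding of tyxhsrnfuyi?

t(19): 19+18=37≡11 → l
y(24): 24+18=42≡16 → q
x(23): 23+18=41≡15 → p
h(7): 7+18=25 → z
s(18): 18+18=36≡10 → k
r(17): 17+18=35≡9 → j
n(13): 13+18=31≡5 → f
f(5): 5+18=23 → x
u(20): 20+18=38≡12 → m
y(24): 24+18=42≡16 → q
i(8): 8+18=26≡0 → a

lqpzkjfxmqa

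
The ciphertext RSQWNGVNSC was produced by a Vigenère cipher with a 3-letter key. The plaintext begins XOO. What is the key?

UEC

Subtract each crib letter from the matching ciphertext letter (mod 26):
R(17)−X(23)=-6≡20 → U
S(18)−O(14)=4 → E
Q(16)−O(14)=2 → C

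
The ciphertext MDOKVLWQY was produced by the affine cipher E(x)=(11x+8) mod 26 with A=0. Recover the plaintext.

The inverse of 11 mod 26 is 19, since 11·19=209≡1. Apply D(y)=19·(y−8) mod 26:
M(12): 19·(12−8)=76≡24 → Y
D(3): 19·(3−8)=-95≡9 → J
O(14): 19·(14−8)=114≡10 → K
K(10): 19·(10−8)=38≡12 → M
V(21): 19·(21−8)=247≡13 → N
L(11): 19·(11−8)=57≡5 → F
W(22): 19·(22−8)=266≡6 → G
Q(16): 19·(16−8)=152≡22 → W
Y(24): 19·(24−8)=304≡18 → S

YJKMNFGWS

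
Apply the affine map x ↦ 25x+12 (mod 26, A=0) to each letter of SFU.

UHS

S(18): 25·18+12=462≡20 → U
F(5): 25·5+12=137≡7 → H
U(20): 25·20+12=512≡18 → S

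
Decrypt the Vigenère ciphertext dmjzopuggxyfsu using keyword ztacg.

etjxiqbgerzmss

Repeat the key across the ciphertext: ztacgztacgztac
d(3)−z(25): -22≡4 → e
m(12)−t(19): -7≡19 → t
j(9)−a(0): 9 → j
z(25)−c(2): 23 → x
o(14)−g(6): 8 → i
p(15)−z(25): -10≡16 → q
u(20)−t(19): 1 → b
g(6)−a(0): 6 → g
g(6)−c(2): 4 → e
x(23)−g(6): 17 → r
y(24)−z(25): -1≡25 → z
f(5)−t(19): -14≡12 → m
s(18)−a(0): 18 → s
u(20)−c(2): 18 → s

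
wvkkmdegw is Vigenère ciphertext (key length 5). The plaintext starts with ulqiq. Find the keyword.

Subtract each crib letter from the matching ciphertext letter (mod 26):
w(22)−u(20)=2 → c
v(21)−l(11)=10 → k
k(10)−q(16)=-6≡20 → u
k(10)−i(8)=2 → c
m(12)−q(16)=-4≡22 → w

ckucw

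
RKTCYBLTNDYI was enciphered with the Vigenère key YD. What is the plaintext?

THVZAYNQPAAF

Repeat the key across the ciphertext: YDYDYDYDYDYD
R(17)−Y(24): -7≡19 → T
K(10)−D(3): 7 → H
T(19)−Y(24): -5≡21 → V
C(2)−D(3): -1≡25 → Z
Y(24)−Y(24): 0 → A
B(1)−D(3): -2≡24 → Y
L(11)−Y(24): -13≡13 → N
T(19)−D(3): 16 → Q
N(13)−Y(24): -11≡15 → P
D(3)−D(3): 0 → A
Y(24)−Y(24): 0 → A
I(8)−D(3): 5 → F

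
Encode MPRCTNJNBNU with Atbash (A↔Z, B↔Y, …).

NKIXGMQMYMF

M(12) → N(13)
P(15) → K(10)
R(17) → I(8)
C(2) → X(23)
T(19) → G(6)
N(13) → M(12)
J(9) → Q(16)
N(13) → M(12)
B(1) → Y(24)
N(13) → M(12)
U(20) → F(5)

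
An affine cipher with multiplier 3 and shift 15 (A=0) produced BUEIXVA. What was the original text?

The inverse of 3 mod 26 is 9, since 3·9=27≡1. Apply D(y)=9·(y−15) mod 26:
B(1): 9·(1−15)=-126≡4 → E
U(20): 9·(20−15)=45≡19 → T
E(4): 9·(4−15)=-99≡5 → F
I(8): 9·(8−15)=-63≡15 → P
X(23): 9·(23−15)=72≡20 → U
V(21): 9·(21−15)=54≡2 → C
A(0): 9·(0−15)=-135≡21 → V

ETFPUCV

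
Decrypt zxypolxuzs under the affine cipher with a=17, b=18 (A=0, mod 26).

The inverse of 17 mod 26 is 23, since 17·23=391≡1. Apply D(y)=23·(y−18) mod 26:
z(25): 23·(25−18)=161≡5 → f
x(23): 23·(23−18)=115≡11 → l
y(24): 23·(24−18)=138≡8 → i
p(15): 23·(15−18)=-69≡9 → j
o(14): 23·(14−18)=-92≡12 → m
l(11): 23·(11−18)=-161≡21 → v
x(23): 23·(23−18)=115≡11 → l
u(20): 23·(20−18)=46≡20 → u
z(25): 23·(25−18)=161≡5 → f
s(18): 23·(18−18)=0 → a

flijmvlufa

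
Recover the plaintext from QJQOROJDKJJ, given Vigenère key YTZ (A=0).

Repeat the key across the ciphertext: YTZYTZYTZYT
Q(16)−Y(24): -8≡18 → S
J(9)−T(19): -10≡16 → Q
Q(16)−Z(25): -9≡17 → R
O(14)−Y(24): -10≡16 → Q
R(17)−T(19): -2≡24 → Y
O(14)−Z(25): -11≡15 → P
J(9)−Y(24): -15≡11 → L
D(3)−T(19): -16≡10 → K
K(10)−Z(25): -15≡11 → L
J(9)−Y(24): -15≡11 → L
J(9)−T(19): -10≡16 → Q

SQRQYPLKLLQ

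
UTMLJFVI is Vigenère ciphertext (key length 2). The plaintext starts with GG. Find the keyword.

ON

Subtract each crib letter from the matching ciphertext letter (mod 26):
U(20)−G(6)=14 → O
T(19)−G(6)=13 → N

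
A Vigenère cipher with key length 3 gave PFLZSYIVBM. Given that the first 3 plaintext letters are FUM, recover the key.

KLZ

Subtract each crib letter from the matching ciphertext letter (mod 26):
P(15)−F(5)=10 → K
F(5)−U(20)=-15≡11 → L
L(11)−M(12)=-1≡25 → Z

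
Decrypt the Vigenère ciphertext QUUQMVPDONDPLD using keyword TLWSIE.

XJYYERWSSVVLSS

Repeat the key across the ciphertext: TLWSIETLWSIETL
Q(16)−T(19): -3≡23 → X
U(20)−L(11): 9 → J
U(20)−W(22): -2≡24 → Y
Q(16)−S(18): -2≡24 → Y
M(12)−I(8): 4 → E
V(21)−E(4): 17 → R
P(15)−T(19): -4≡22 → W
D(3)−L(11): -8≡18 → S
O(14)−W(22): -8≡18 → S
N(13)−S(18): -5≡21 → V
D(3)−I(8): -5≡21 → V
P(15)−E(4): 11 → L
L(11)−T(19): -8≡18 → S
D(3)−L(11): -8≡18 → S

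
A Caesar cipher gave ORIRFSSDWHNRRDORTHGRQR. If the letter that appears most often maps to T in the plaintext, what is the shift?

The most frequent ciphertext letter is R (appears 7 times).
R is position 17; T is position 19.
Shift = -2≡24.

24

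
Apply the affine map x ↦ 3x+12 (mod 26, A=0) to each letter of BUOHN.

B(1): 3·1+12=15 → P
U(20): 3·20+12=72≡20 → U
O(14): 3·14+12=54≡2 → C
H(7): 3·7+12=33≡7 → H
N(13): 3·13+12=51≡25 → Z

PUCHZ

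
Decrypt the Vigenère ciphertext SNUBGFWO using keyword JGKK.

JHKRXZME

Repeat the key across the ciphertext: JGKKJGKK
S(18)−J(9): 9 → J
N(13)−G(6): 7 → H
U(20)−K(10): 10 → K
B(1)−K(10): -9≡17 → R
G(6)−J(9): -3≡23 → X
F(5)−G(6): -1≡25 → Z
W(22)−K(10): 12 → M
O(14)−K(10): 4 → E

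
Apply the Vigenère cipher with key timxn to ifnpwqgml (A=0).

Repeat the key across the message: timxntimx
i(8)+t(19): 27≡1 → b
f(5)+i(8): 13 → n
n(13)+m(12): 25 → z
p(15)+x(23): 38≡12 → m
w(22)+n(13): 35≡9 → j
q(16)+t(19): 35≡9 → j
g(6)+i(8): 14 → o
m(12)+m(12): 24 → y
l(11)+x(23): 34≡8 → i

bnzmjjoyi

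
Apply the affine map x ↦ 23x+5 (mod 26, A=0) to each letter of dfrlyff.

d(3): 23·3+5=74≡22 → w
f(5): 23·5+5=120≡16 → q
r(17): 23·17+5=396≡6 → g
l(11): 23·11+5=258≡24 → y
y(24): 23·24+5=557≡11 → l
f(5): 23·5+5=120≡16 → q
f(5): 23·5+5=120≡16 → q

wqgylqq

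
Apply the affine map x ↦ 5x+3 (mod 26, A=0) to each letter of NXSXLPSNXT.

QOPOGAPQOU

N(13): 5·13+3=68≡16 → Q
X(23): 5·23+3=118≡14 → O
S(18): 5·18+3=93≡15 → P
X(23): 5·23+3=118≡14 → O
L(11): 5·11+3=58≡6 → G
P(15): 5·15+3=78≡0 → A
S(18): 5·18+3=93≡15 → P
N(13): 5·13+3=68≡16 → Q
X(23): 5·23+3=118≡14 → O
T(19): 5·19+3=98≡20 → U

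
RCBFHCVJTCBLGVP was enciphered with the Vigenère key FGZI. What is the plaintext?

MWCXCWWBOWCDBPQ

Repeat the key across the ciphertext: FGZIFGZIFGZIFGZ
R(17)−F(5): 12 → M
C(2)−G(6): -4≡22 → W
B(1)−Z(25): -24≡2 → C
F(5)−I(8): -3≡23 → X
H(7)−F(5): 2 → C
C(2)−G(6): -4≡22 → W
V(21)−Z(25): -4≡22 → W
J(9)−I(8): 1 → B
T(19)−F(5): 14 → O
C(2)−G(6): -4≡22 → W
B(1)−Z(25): -24≡2 → C
L(11)−I(8): 3 → D
G(6)−F(5): 1 → B
V(21)−G(6): 15 → P
P(15)−Z(25): -10≡16 → Q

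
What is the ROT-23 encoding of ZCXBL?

Z(25): 25+23=48≡22 → W
C(2): 2+23=25 → Z
X(23): 23+23=46≡20 → U
B(1): 1+23=24 → Y
L(11): 11+23=34≡8 → I

WZUYI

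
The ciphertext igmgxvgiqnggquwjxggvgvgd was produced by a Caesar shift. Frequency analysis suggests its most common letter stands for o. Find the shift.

The most frequent ciphertext letter is g (appears 9 times).
g is position 6; o is position 14.
Shift = -8≡18.

18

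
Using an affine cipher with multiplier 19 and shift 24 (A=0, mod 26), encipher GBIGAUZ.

IRUIYOF

G(6): 19·6+24=138≡8 → I
B(1): 19·1+24=43≡17 → R
I(8): 19·8+24=176≡20 → U
G(6): 19·6+24=138≡8 → I
A(0): 19·0+24=24 → Y
U(20): 19·20+24=404≡14 → O
Z(25): 19·25+24=499≡5 → F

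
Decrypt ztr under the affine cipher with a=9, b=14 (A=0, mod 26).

The inverse of 9 mod 26 is 3, since 9·3=27≡1. Apply D(y)=3·(y−14) mod 26:
z(25): 3·(25−14)=33≡7 → h
t(19): 3·(19−14)=15 → p
r(17): 3·(17−14)=9 → j

hpj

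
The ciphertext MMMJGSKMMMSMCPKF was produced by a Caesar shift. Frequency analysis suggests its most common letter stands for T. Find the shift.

The most frequent ciphertext letter is M (appears 7 times).
M is position 12; T is position 19.
Shift = -7≡19.

19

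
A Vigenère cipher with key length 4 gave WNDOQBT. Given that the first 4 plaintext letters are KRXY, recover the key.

Subtract each crib letter from the matching ciphertext letter (mod 26):
W(22)−K(10)=12 → M
N(13)−R(17)=-4≡22 → W
D(3)−X(23)=-20≡6 → G
O(14)−Y(24)=-10≡16 → Q

MWGQ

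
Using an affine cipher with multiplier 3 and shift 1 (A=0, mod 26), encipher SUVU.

S(18): 3·18+1=55≡3 → D
U(20): 3·20+1=61≡9 → J
V(21): 3·21+1=64≡12 → M
U(20): 3·20+1=61≡9 → J

DJMJ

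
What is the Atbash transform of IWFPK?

RDUKP

I(8) → R(17)
W(22) → D(3)
F(5) → U(20)
P(15) → K(10)
K(10) → P(15)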